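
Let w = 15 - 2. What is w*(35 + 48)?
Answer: 1079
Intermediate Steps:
w = 13
w*(35 + 48) = 13*(35 + 48) = 13*83 = 1079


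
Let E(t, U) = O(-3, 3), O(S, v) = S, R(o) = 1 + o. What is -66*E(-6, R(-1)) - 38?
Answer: 160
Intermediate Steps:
E(t, U) = -3
-66*E(-6, R(-1)) - 38 = -66*(-3) - 38 = 198 - 38 = 160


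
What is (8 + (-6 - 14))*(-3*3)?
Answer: 108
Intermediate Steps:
(8 + (-6 - 14))*(-3*3) = (8 - 20)*(-9) = -12*(-9) = 108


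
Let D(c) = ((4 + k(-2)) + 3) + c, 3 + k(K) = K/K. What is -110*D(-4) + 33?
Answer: -77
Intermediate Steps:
k(K) = -2 (k(K) = -3 + K/K = -3 + 1 = -2)
D(c) = 5 + c (D(c) = ((4 - 2) + 3) + c = (2 + 3) + c = 5 + c)
-110*D(-4) + 33 = -110*(5 - 4) + 33 = -110*1 + 33 = -110 + 33 = -77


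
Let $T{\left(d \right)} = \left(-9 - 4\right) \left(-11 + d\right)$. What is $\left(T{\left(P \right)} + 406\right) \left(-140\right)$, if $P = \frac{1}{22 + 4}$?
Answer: $-76790$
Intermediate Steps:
$P = \frac{1}{26} \approx 0.038462$
$T{\left(d \right)} = 143 - 13 d$ ($T{\left(d \right)} = - 13 \left(-11 + d\right) = 143 - 13 d$)
$\left(T{\left(P \right)} + 406\right) \left(-140\right) = \left(\left(143 - \frac{1}{2}\right) + 406\right) \left(-140\right) = \left(\frac{285}{2} + 406\right) \left(-140\right) = \frac{1097}{2} \left(-140\right) = -76790$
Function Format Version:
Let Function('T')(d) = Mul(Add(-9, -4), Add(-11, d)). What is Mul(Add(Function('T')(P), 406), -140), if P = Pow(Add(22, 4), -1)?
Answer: -76790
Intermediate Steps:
P = Rational(1, 26) (P = Pow(26, -1) = Rational(1, 26) ≈ 0.038462)
Function('T')(d) = Add(143, Mul(-13, d)) (Function('T')(d) = Mul(-13, Add(-11, d)) = Add(143, Mul(-13, d)))
Mul(Add(Function('T')(P), 406), -140) = Mul(Add(Add(143, Mul(-13, Rational(1, 26))), 406), -140) = Mul(Add(Add(143, Rational(-1, 2)), 406), -140) = Mul(Add(Rational(285, 2), 406), -140) = Mul(Rational(1097, 2), -140) = -76790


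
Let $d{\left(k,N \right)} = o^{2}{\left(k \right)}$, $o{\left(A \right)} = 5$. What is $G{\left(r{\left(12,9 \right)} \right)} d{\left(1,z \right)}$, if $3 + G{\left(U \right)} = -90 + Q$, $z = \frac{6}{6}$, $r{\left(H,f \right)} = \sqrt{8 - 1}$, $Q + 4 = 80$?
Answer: $-425$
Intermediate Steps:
$Q = 76$ ($Q = -4 + 80 = 76$)
$r{\left(H,f \right)} = \sqrt{7}$
$z = 1$ ($z = 6 \cdot \frac{1}{6} = 1$)
$G{\left(U \right)} = -17$ ($G{\left(U \right)} = -3 + \left(-90 + 76\right) = -3 - 14 = -17$)
$d{\left(k,N \right)} = 25$ ($d{\left(k,N \right)} = 5^{2} = 25$)
$G{\left(r{\left(12,9 \right)} \right)} d{\left(1,z \right)} = \left(-17\right) 25 = -425$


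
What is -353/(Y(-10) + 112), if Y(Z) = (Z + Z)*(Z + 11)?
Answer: -353/92 ≈ -3.8370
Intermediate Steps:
Y(Z) = 2*Z*(11 + Z) (Y(Z) = (2*Z)*(11 + Z) = 2*Z*(11 + Z))
-353/(Y(-10) + 112) = -353/(2*(-10)*(11 - 10) + 112) = -353/(2*(-10)*1 + 112) = -353/(-20 + 112) = -353/92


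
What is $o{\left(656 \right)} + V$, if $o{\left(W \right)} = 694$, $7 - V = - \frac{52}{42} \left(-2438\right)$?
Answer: $- \frac{48667}{21} \approx -2317.5$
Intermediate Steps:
$V = - \frac{63241}{21}$ ($V = 7 - - \frac{52}{42} \left(-2438\right) = 7 - \left(-52\right) \frac{1}{42} \left(-2438\right) = 7 - \left(- \frac{26}{21}\right) \left(-2438\right) = 7 - \frac{63388}{21} = - \frac{63241}{21} \approx -3011.5$)
$o{\left(656 \right)} + V = 694 - \frac{63241}{21} = - \frac{48667}{21}$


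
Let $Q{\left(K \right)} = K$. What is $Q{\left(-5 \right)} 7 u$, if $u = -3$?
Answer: $105$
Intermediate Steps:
$Q{\left(-5 \right)} 7 u = \left(-5\right) 7 \left(-3\right) = \left(-35\right) \left(-3\right) = 105$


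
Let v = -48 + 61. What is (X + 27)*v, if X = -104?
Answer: -1001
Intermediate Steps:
v = 13
(X + 27)*v = (-104 + 27)*13 = -77*13 = -1001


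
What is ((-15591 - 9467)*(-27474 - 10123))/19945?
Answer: 942105626/19945 ≈ 47235.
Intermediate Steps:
((-15591 - 9467)*(-27474 - 10123))/19945 = -25058*(-37597)*(1/19945) = 942105626*(1/19945) = 942105626/19945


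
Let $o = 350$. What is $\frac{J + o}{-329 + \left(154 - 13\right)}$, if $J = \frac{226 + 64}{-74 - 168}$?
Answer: $- \frac{42205}{22748} \approx -1.8553$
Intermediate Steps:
$J = - \frac{145}{121}$ ($J = \frac{290}{-242} = 290 \left(- \frac{1}{242}\right) = - \frac{145}{121} \approx -1.1983$)
$\frac{J + o}{-329 + \left(154 - 13\right)} = \frac{- \frac{145}{121} + 350}{-329 + \left(154 - 13\right)} = \frac{1}{-329 + 141} \cdot \frac{42205}{121} = \frac{1}{-188} \cdot \frac{42205}{121} = \left(- \frac{1}{188}\right) \frac{42205}{121} = - \frac{42205}{22748}$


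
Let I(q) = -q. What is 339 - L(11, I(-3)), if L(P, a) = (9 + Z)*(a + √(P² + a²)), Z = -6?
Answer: 330 - 3*√130 ≈ 295.79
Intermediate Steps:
L(P, a) = 3*a + 3*√(P² + a²) (L(P, a) = (9 - 6)*(a + √(P² + a²)) = 3*(a + √(P² + a²)) = 3*a + 3*√(P² + a²))
339 - L(11, I(-3)) = 339 - (3*(-1*(-3)) + 3*√(11² + (-1*(-3))²)) = 339 - (3*3 + 3*√(121 + 3²)) = 339 - (9 + 3*√(121 + 9)) = 339 - (9 + 3*√130) = 339 + (-9 - 3*√130) = 330 - 3*√130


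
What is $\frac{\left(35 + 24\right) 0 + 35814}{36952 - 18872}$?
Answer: $\frac{17907}{9040} \approx 1.9809$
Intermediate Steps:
$\frac{\left(35 + 24\right) 0 + 35814}{36952 - 18872} = \frac{59 \cdot 0 + 35814}{18080} = \left(0 + 35814\right) \frac{1}{18080} = 35814 \cdot \frac{1}{18080} = \frac{17907}{9040}$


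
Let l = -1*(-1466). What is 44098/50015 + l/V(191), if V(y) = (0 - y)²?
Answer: 1682061128/1824597215 ≈ 0.92188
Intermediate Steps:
V(y) = y² (V(y) = (-y)² = y²)
l = 1466
44098/50015 + l/V(191) = 44098/50015 + 1466/(191²) = 44098*(1/50015) + 1466/36481 = 44098/50015 + 1466*(1/36481) = 44098/50015 + 1466/36481 = 1682061128/1824597215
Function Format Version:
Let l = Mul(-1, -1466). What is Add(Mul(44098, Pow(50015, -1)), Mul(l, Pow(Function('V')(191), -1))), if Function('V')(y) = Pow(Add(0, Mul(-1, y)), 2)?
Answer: Rational(1682061128, 1824597215) ≈ 0.92188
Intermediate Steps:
Function('V')(y) = Pow(y, 2) (Function('V')(y) = Pow(Mul(-1, y), 2) = Pow(y, 2))
l = 1466
Add(Mul(44098, Pow(50015, -1)), Mul(l, Pow(Function('V')(191), -1))) = Add(Mul(44098, Pow(50015, -1)), Mul(1466, Pow(Pow(191, 2), -1))) = Add(Mul(44098, Rational(1, 50015)), Mul(1466, Pow(36481, -1))) = Add(Rational(44098, 50015), Mul(1466, Rational(1, 36481))) = Add(Rational(44098, 50015), Rational(1466, 36481)) = Rational(1682061128, 1824597215)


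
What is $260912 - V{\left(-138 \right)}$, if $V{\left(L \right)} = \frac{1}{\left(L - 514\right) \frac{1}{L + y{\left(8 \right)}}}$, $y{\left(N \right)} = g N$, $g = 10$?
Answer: $\frac{85057283}{326} \approx 2.6091 \cdot 10^{5}$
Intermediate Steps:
$y{\left(N \right)} = 10 N$
$V{\left(L \right)} = \frac{80 + L}{-514 + L}$ ($V{\left(L \right)} = \frac{1}{\left(L - 514\right) \frac{1}{L + 10 \cdot 8}} = \frac{1}{\left(-514 + L\right) \frac{1}{L + 80}} = \frac{1}{\left(-514 + L\right) \frac{1}{80 + L}} = \frac{1}{\frac{1}{80 + L} \left(-514 + L\right)} = \frac{80 + L}{-514 + L}$)
$260912 - V{\left(-138 \right)} = 260912 - \frac{80 - 138}{-514 - 138} = 260912 - \frac{1}{-652} \left(-58\right) = 260912 - \left(- \frac{1}{652}\right) \left(-58\right) = 260912 - \frac{29}{326} = \frac{85057283}{326}$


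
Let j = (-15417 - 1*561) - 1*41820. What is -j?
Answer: 57798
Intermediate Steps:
j = -57798 (j = (-15417 - 561) - 41820 = -15978 - 41820 = -57798)
-j = -1*(-57798) = 57798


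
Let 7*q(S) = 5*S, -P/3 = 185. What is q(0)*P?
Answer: 0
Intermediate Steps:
P = -555 (P = -3*185 = -555)
q(S) = 5*S/7 (q(S) = (5*S)/7 = 5*S/7)
q(0)*P = ((5/7)*0)*(-555) = 0*(-555) = 0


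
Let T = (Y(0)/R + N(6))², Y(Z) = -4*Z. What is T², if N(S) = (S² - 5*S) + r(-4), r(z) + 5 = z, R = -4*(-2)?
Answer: 81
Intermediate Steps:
R = 8
r(z) = -5 + z
N(S) = -9 + S² - 5*S (N(S) = (S² - 5*S) + (-5 - 4) = (S² - 5*S) - 9 = -9 + S² - 5*S)
T = 9 (T = (-4*0/8 + (-9 + 6² - 5*6))² = (0*(⅛) + (-9 + 36 - 30))² = (0 - 3)² = (-3)² = 9)
T² = 9² = 81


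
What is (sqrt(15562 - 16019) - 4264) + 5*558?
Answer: -1474 + I*sqrt(457) ≈ -1474.0 + 21.378*I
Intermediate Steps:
(sqrt(15562 - 16019) - 4264) + 5*558 = (sqrt(-457) - 4264) + 2790 = (I*sqrt(457) - 4264) + 2790 = (-4264 + I*sqrt(457)) + 2790 = -1474 + I*sqrt(457)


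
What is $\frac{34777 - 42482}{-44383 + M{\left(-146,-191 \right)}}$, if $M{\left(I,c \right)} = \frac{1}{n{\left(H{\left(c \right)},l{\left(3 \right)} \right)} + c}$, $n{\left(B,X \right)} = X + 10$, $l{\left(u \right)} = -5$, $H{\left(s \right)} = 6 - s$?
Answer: $\frac{1433130}{8255239} \approx 0.1736$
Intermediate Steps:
$n{\left(B,X \right)} = 10 + X$
$M{\left(I,c \right)} = \frac{1}{5 + c}$ ($M{\left(I,c \right)} = \frac{1}{\left(10 - 5\right) + c} = \frac{1}{5 + c}$)
$\frac{34777 - 42482}{-44383 + M{\left(-146,-191 \right)}} = \frac{34777 - 42482}{-44383 + \frac{1}{5 - 191}} = - \frac{7705}{-44383 + \frac{1}{-186}} = - \frac{7705}{-44383 - \frac{1}{186}} = - \frac{7705}{- \frac{8255239}{186}} = \left(-7705\right) \left(- \frac{186}{8255239}\right) = \frac{1433130}{8255239}$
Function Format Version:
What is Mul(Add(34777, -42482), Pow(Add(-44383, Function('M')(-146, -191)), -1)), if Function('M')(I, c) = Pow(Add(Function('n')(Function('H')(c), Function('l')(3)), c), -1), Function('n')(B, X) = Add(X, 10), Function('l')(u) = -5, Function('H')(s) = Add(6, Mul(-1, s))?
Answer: Rational(1433130, 8255239) ≈ 0.17360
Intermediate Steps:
Function('n')(B, X) = Add(10, X)
Function('M')(I, c) = Pow(Add(5, c), -1) (Function('M')(I, c) = Pow(Add(Add(10, -5), c), -1) = Pow(Add(5, c), -1))
Mul(Add(34777, -42482), Pow(Add(-44383, Function('M')(-146, -191)), -1)) = Mul(Add(34777, -42482), Pow(Add(-44383, Pow(Add(5, -191), -1)), -1)) = Mul(-7705, Pow(Add(-44383, Pow(-186, -1)), -1)) = Mul(-7705, Pow(Add(-44383, Rational(-1, 186)), -1)) = Mul(-7705, Pow(Rational(-8255239, 186), -1)) = Mul(-7705, Rational(-186, 8255239)) = Rational(1433130, 8255239)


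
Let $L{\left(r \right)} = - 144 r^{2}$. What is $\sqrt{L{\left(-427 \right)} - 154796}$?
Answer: $2 i \sqrt{6602543} \approx 5139.1 i$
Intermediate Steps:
$\sqrt{L{\left(-427 \right)} - 154796} = \sqrt{- 144 \left(-427\right)^{2} - 154796} = \sqrt{\left(-144\right) 182329 - 154796} = \sqrt{-26255376 - 154796} = \sqrt{-26410172} = 2 i \sqrt{6602543}$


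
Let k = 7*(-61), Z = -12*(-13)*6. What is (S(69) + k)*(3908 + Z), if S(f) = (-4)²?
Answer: -1990884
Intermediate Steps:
Z = 936 (Z = 156*6 = 936)
S(f) = 16
k = -427
(S(69) + k)*(3908 + Z) = (16 - 427)*(3908 + 936) = -411*4844 = -1990884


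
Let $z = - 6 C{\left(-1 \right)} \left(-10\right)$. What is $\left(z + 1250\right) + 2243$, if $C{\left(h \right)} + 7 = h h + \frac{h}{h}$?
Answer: $3193$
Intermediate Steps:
$C{\left(h \right)} = -6 + h^{2}$ ($C{\left(h \right)} = -7 + \left(h h + \frac{h}{h}\right) = -7 + \left(h^{2} + 1\right) = -7 + \left(1 + h^{2}\right) = -6 + h^{2}$)
$z = -300$ ($z = - 6 \left(-6 + \left(-1\right)^{2}\right) \left(-10\right) = - 6 \left(-6 + 1\right) \left(-10\right) = \left(-6\right) \left(-5\right) \left(-10\right) = 30 \left(-10\right) = -300$)
$\left(z + 1250\right) + 2243 = \left(-300 + 1250\right) + 2243 = 950 + 2243 = 3193$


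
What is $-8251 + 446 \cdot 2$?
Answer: $-7359$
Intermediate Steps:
$-8251 + 446 \cdot 2 = -8251 + 892 = -7359$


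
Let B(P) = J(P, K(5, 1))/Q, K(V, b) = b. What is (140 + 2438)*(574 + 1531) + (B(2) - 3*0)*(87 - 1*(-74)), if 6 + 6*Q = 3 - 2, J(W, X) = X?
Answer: 27132484/5 ≈ 5.4265e+6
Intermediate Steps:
Q = -5/6 (Q = -1 + (3 - 2)/6 = -1 + (1/6)*1 = -1 + 1/6 = -5/6 ≈ -0.83333)
B(P) = -6/5 (B(P) = 1/(-5/6) = 1*(-6/5) = -6/5)
(140 + 2438)*(574 + 1531) + (B(2) - 3*0)*(87 - 1*(-74)) = (140 + 2438)*(574 + 1531) + (-6/5 - 3*0)*(87 - 1*(-74)) = 2578*2105 + (-6/5 + 0)*(87 + 74) = 5426690 - 6/5*161 = 5426690 - 966/5 = 27132484/5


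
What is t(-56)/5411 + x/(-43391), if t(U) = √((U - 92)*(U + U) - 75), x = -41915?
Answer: 41915/43391 + √16501/5411 ≈ 0.98972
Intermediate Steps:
t(U) = √(-75 + 2*U*(-92 + U)) (t(U) = √((-92 + U)*(2*U) - 75) = √(2*U*(-92 + U) - 75) = √(-75 + 2*U*(-92 + U)))
t(-56)/5411 + x/(-43391) = √(-75 - 184*(-56) + 2*(-56)²)/5411 - 41915/(-43391) = √(-75 + 10304 + 2*3136)*(1/5411) - 41915*(-1/43391) = √(-75 + 10304 + 6272)*(1/5411) + 41915/43391 = √16501*(1/5411) + 41915/43391 = √16501/5411 + 41915/43391 = 41915/43391 + √16501/5411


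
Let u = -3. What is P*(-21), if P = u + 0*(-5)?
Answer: 63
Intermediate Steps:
P = -3 (P = -3 + 0*(-5) = -3 + 0 = -3)
P*(-21) = -3*(-21) = 63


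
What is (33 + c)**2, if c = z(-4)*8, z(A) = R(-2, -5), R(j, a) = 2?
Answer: 2401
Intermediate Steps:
z(A) = 2
c = 16 (c = 2*8 = 16)
(33 + c)**2 = (33 + 16)**2 = 49**2 = 2401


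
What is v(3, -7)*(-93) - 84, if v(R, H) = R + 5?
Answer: -828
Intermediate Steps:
v(R, H) = 5 + R
v(3, -7)*(-93) - 84 = (5 + 3)*(-93) - 84 = 8*(-93) - 84 = -744 - 84 = -828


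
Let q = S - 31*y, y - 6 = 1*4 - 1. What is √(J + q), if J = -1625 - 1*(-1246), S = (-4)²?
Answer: I*√642 ≈ 25.338*I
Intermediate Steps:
y = 9 (y = 6 + (1*4 - 1) = 6 + (4 - 1) = 6 + 3 = 9)
S = 16
J = -379 (J = -1625 + 1246 = -379)
q = -263 (q = 16 - 31*9 = 16 - 279 = -263)
√(J + q) = √(-379 - 263) = √(-642) = I*√642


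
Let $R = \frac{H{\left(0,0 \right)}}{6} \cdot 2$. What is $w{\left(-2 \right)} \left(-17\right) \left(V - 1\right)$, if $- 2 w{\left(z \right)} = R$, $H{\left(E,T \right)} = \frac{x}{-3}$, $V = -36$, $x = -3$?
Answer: $- \frac{629}{6} \approx -104.83$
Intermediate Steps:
$H{\left(E,T \right)} = 1$ ($H{\left(E,T \right)} = - \frac{3}{-3} = \left(-3\right) \left(- \frac{1}{3}\right) = 1$)
$R = \frac{1}{3}$ ($R = 1 \cdot \frac{1}{6} \cdot 2 = \frac{1}{6} \cdot 2 = \frac{1}{3} \approx 0.33333$)
$w{\left(z \right)} = - \frac{1}{6}$ ($w{\left(z \right)} = \left(- \frac{1}{2}\right) \frac{1}{3} = - \frac{1}{6}$)
$w{\left(-2 \right)} \left(-17\right) \left(V - 1\right) = \left(- \frac{1}{6}\right) \left(-17\right) \left(-36 - 1\right) = \frac{17 \left(-36 - 1\right)}{6} = \frac{17}{6} \left(-37\right) = - \frac{629}{6}$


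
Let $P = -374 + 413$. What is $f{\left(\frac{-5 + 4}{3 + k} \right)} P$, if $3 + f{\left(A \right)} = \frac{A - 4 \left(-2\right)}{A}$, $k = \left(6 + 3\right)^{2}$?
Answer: $-26286$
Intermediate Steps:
$k = 81$ ($k = 9^{2} = 81$)
$f{\left(A \right)} = -3 + \frac{8 + A}{A}$ ($f{\left(A \right)} = -3 + \frac{A - 4 \left(-2\right)}{A} = -3 + \frac{A - -8}{A} = -3 + \frac{A + 8}{A} = -3 + \frac{8 + A}{A}$)
$P = 39$
$f{\left(\frac{-5 + 4}{3 + k} \right)} P = \left(-2 + \frac{8}{\left(-5 + 4\right) \frac{1}{3 + 81}}\right) 39 = \left(-2 + \frac{8}{\left(-1\right) \frac{1}{84}}\right) 39 = \left(-2 + \frac{8}{- \frac{1}{84}}\right) 39 = \left(-2 + 8 \left(-84\right)\right) 39 = \left(-2 - 672\right) 39 = \left(-674\right) 39 = -26286$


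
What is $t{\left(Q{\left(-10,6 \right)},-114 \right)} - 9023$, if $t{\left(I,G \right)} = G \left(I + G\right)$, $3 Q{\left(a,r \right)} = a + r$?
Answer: $4125$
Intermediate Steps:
$Q{\left(a,r \right)} = \frac{a}{3} + \frac{r}{3}$ ($Q{\left(a,r \right)} = \frac{a + r}{3} = \frac{a}{3} + \frac{r}{3}$)
$t{\left(I,G \right)} = G \left(G + I\right)$
$t{\left(Q{\left(-10,6 \right)},-114 \right)} - 9023 = - 114 \left(-114 + \left(\frac{1}{3} \left(-10\right) + \frac{1}{3} \cdot 6\right)\right) - 9023 = - 114 \left(-114 + \left(- \frac{10}{3} + 2\right)\right) - 9023 = - 114 \left(-114 - \frac{4}{3}\right) - 9023 = \left(-114\right) \left(- \frac{346}{3}\right) - 9023 = 13148 - 9023 = 4125$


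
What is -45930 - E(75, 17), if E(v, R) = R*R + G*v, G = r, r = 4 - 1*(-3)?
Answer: -46744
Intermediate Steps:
r = 7 (r = 4 + 3 = 7)
G = 7
E(v, R) = R**2 + 7*v (E(v, R) = R*R + 7*v = R**2 + 7*v)
-45930 - E(75, 17) = -45930 - (17**2 + 7*75) = -45930 - (289 + 525) = -45930 - 1*814 = -45930 - 814 = -46744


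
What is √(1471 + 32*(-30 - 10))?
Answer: √191 ≈ 13.820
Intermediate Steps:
√(1471 + 32*(-30 - 10)) = √(1471 + 32*(-40)) = √(1471 - 1280) = √191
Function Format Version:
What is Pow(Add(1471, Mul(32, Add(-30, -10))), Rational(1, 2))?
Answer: Pow(191, Rational(1, 2)) ≈ 13.820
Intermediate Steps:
Pow(Add(1471, Mul(32, Add(-30, -10))), Rational(1, 2)) = Pow(Add(1471, Mul(32, -40)), Rational(1, 2)) = Pow(Add(1471, -1280), Rational(1, 2)) = Pow(191, Rational(1, 2))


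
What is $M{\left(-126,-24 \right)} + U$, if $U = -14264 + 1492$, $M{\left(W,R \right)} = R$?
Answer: $-12796$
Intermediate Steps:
$U = -12772$
$M{\left(-126,-24 \right)} + U = -24 - 12772 = -12796$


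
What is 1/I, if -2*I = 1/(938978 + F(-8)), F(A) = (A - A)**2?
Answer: -1877956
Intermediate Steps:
F(A) = 0 (F(A) = 0**2 = 0)
I = -1/1877956 (I = -1/(2*(938978 + 0)) = -1/2/938978 = -1/2*1/938978 = -1/1877956 ≈ -5.3249e-7)
1/I = 1/(-1/1877956) = -1877956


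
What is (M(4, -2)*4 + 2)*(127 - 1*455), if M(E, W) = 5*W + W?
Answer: 15088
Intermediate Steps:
M(E, W) = 6*W
(M(4, -2)*4 + 2)*(127 - 1*455) = ((6*(-2))*4 + 2)*(127 - 1*455) = (-12*4 + 2)*(127 - 455) = (-48 + 2)*(-328) = -46*(-328) = 15088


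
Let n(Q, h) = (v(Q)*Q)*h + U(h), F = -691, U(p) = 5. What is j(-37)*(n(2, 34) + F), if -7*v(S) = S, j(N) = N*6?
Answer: 1096236/7 ≈ 1.5661e+5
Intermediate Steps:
j(N) = 6*N
v(S) = -S/7
n(Q, h) = 5 - h*Q²/7 (n(Q, h) = ((-Q/7)*Q)*h + 5 = (-Q²/7)*h + 5 = -h*Q²/7 + 5 = 5 - h*Q²/7)
j(-37)*(n(2, 34) + F) = (6*(-37))*((5 - ⅐*34*2²) - 691) = -222*((5 - ⅐*34*4) - 691) = -222*((5 - 136/7) - 691) = -222*(-101/7 - 691) = -222*(-4938/7) = 1096236/7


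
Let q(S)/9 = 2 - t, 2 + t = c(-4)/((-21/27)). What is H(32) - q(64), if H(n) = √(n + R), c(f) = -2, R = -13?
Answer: -90/7 + √19 ≈ -8.4982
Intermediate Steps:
t = 4/7 (t = -2 - 2/((-21/27)) = -2 - 2/((-21*1/27)) = -2 - 2/(-7/9) = -2 - 2*(-9/7) = -2 + 18/7 = 4/7 ≈ 0.57143)
H(n) = √(-13 + n) (H(n) = √(n - 13) = √(-13 + n))
q(S) = 90/7 (q(S) = 9*(2 - 1*4/7) = 9*(2 - 4/7) = 9*(10/7) = 90/7)
H(32) - q(64) = √(-13 + 32) - 1*90/7 = √19 - 90/7 = -90/7 + √19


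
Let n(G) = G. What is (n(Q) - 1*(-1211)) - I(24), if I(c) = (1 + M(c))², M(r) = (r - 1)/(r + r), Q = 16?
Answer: 2821967/2304 ≈ 1224.8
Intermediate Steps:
M(r) = (-1 + r)/(2*r) (M(r) = (-1 + r)/((2*r)) = (-1 + r)*(1/(2*r)) = (-1 + r)/(2*r))
I(c) = (1 + (-1 + c)/(2*c))²
(n(Q) - 1*(-1211)) - I(24) = (16 - 1*(-1211)) - (-1 + 3*24)²/(4*24²) = (16 + 1211) - (-1 + 72)²/(4*576) = 1227 - 71²/(4*576) = 1227 - 5041/(4*576) = 1227 - 1*5041/2304 = 1227 - 5041/2304 = 2821967/2304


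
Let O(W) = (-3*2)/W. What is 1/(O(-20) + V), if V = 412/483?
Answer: 4830/5569 ≈ 0.86730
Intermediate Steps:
V = 412/483 (V = 412*(1/483) = 412/483 ≈ 0.85300)
O(W) = -6/W
1/(O(-20) + V) = 1/(-6/(-20) + 412/483) = 1/(-6*(-1/20) + 412/483) = 1/(3/10 + 412/483) = 1/(5569/4830) = 4830/5569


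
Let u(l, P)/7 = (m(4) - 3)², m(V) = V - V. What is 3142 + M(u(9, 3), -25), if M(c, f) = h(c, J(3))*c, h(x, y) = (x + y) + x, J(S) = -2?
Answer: 10954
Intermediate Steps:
m(V) = 0
u(l, P) = 63 (u(l, P) = 7*(0 - 3)² = 7*(-3)² = 7*9 = 63)
h(x, y) = y + 2*x
M(c, f) = c*(-2 + 2*c) (M(c, f) = (-2 + 2*c)*c = c*(-2 + 2*c))
3142 + M(u(9, 3), -25) = 3142 + 2*63*(-1 + 63) = 3142 + 2*63*62 = 3142 + 7812 = 10954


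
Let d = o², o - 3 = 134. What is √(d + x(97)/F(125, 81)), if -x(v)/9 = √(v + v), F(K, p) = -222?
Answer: √(102779044 + 222*√194)/74 ≈ 137.00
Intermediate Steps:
o = 137 (o = 3 + 134 = 137)
d = 18769 (d = 137² = 18769)
x(v) = -9*√2*√v (x(v) = -9*√(v + v) = -9*√2*√v)
√(d + x(97)/F(125, 81)) = √(18769 - 9*√2*√97/(-222)) = √(18769 - 9*√194*(-1/222)) = √(18769 + 3*√194/74)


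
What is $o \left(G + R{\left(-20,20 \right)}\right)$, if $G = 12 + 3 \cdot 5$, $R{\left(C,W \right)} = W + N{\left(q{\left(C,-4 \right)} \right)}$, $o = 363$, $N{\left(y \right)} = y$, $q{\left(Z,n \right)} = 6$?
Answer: $19239$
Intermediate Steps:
$R{\left(C,W \right)} = 6 + W$ ($R{\left(C,W \right)} = W + 6 = 6 + W$)
$G = 27$ ($G = 12 + 15 = 27$)
$o \left(G + R{\left(-20,20 \right)}\right) = 363 \left(27 + \left(6 + 20\right)\right) = 363 \left(27 + 26\right) = 363 \cdot 53 = 19239$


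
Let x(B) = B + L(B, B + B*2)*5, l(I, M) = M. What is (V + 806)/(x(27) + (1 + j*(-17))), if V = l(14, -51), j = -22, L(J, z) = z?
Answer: 755/807 ≈ 0.93556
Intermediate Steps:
V = -51
x(B) = 16*B (x(B) = B + (B + B*2)*5 = B + (B + 2*B)*5 = B + (3*B)*5 = B + 15*B = 16*B)
(V + 806)/(x(27) + (1 + j*(-17))) = (-51 + 806)/(16*27 + (1 - 22*(-17))) = 755/(432 + (1 + 374)) = 755/(432 + 375) = 755/807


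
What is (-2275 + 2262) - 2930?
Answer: -2943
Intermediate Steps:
(-2275 + 2262) - 2930 = -13 - 2930 = -2943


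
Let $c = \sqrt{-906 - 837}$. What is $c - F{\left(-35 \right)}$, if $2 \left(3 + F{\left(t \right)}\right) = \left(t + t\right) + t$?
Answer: $\frac{111}{2} + i \sqrt{1743} \approx 55.5 + 41.749 i$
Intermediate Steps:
$c = i \sqrt{1743}$ ($c = \sqrt{-1743} = i \sqrt{1743} \approx 41.749 i$)
$F{\left(t \right)} = -3 + \frac{3 t}{2}$ ($F{\left(t \right)} = -3 + \frac{\left(t + t\right) + t}{2} = -3 + \frac{2 t + t}{2} = -3 + \frac{3 t}{2}$)
$c - F{\left(-35 \right)} = i \sqrt{1743} - \left(-3 + \frac{3}{2} \left(-35\right)\right) = i \sqrt{1743} - \left(-3 - \frac{105}{2}\right) = i \sqrt{1743} - - \frac{111}{2} = i \sqrt{1743} + \frac{111}{2} = \frac{111}{2} + i \sqrt{1743}$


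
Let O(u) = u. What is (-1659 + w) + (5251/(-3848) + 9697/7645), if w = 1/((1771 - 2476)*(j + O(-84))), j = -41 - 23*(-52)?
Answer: -7370427932692861/4442435557560 ≈ -1659.1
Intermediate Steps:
j = 1155 (j = -41 + 1196 = 1155)
w = -1/755055 (w = 1/((1771 - 2476)*(1155 - 84)) = 1/(-705*1071) = 1/(-755055) = -1/755055 ≈ -1.3244e-6)
(-1659 + w) + (5251/(-3848) + 9697/7645) = (-1659 - 1/755055) + (5251/(-3848) + 9697/7645) = -1252636246/755055 + (5251*(-1/3848) + 9697*(1/7645)) = -1252636246/755055 + (-5251/3848 + 9697/7645) = -1252636246/755055 - 2829839/29417960 = -7370427932692861/4442435557560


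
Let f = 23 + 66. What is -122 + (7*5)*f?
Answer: 2993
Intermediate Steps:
f = 89
-122 + (7*5)*f = -122 + (7*5)*89 = -122 + 35*89 = -122 + 3115 = 2993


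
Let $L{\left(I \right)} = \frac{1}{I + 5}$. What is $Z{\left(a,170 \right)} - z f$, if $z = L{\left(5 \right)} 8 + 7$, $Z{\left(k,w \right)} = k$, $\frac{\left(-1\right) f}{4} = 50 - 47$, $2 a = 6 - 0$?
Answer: $\frac{483}{5} \approx 96.6$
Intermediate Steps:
$a = 3$ ($a = \frac{6 - 0}{2} = \frac{6 + 0}{2} = \frac{1}{2} \cdot 6 = 3$)
$L{\left(I \right)} = \frac{1}{5 + I}$
$f = -12$ ($f = - 4 \left(50 - 47\right) = \left(-4\right) 3 = -12$)
$z = \frac{39}{5}$ ($z = \frac{1}{5 + 5} \cdot 8 + 7 = \frac{1}{10} \cdot 8 + 7 = \frac{4}{5} + 7 = \frac{39}{5} \approx 7.8$)
$Z{\left(a,170 \right)} - z f = 3 - \frac{39}{5} \left(-12\right) = 3 - - \frac{468}{5} = 3 + \frac{468}{5} = \frac{483}{5}$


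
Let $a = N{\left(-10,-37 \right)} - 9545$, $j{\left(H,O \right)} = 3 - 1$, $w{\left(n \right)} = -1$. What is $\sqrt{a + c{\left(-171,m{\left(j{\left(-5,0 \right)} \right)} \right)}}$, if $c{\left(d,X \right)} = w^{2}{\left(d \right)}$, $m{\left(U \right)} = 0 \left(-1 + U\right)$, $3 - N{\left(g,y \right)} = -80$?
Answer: $i \sqrt{9461} \approx 97.268 i$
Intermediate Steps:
$N{\left(g,y \right)} = 83$ ($N{\left(g,y \right)} = 3 - -80 = 3 + 80 = 83$)
$j{\left(H,O \right)} = 2$ ($j{\left(H,O \right)} = 3 - 1 = 2$)
$m{\left(U \right)} = 0$
$c{\left(d,X \right)} = 1$ ($c{\left(d,X \right)} = \left(-1\right)^{2} = 1$)
$a = -9462$ ($a = 83 - 9545 = -9462$)
$\sqrt{a + c{\left(-171,m{\left(j{\left(-5,0 \right)} \right)} \right)}} = \sqrt{-9462 + 1} = \sqrt{-9461} = i \sqrt{9461}$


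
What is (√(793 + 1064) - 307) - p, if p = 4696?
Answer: -5003 + √1857 ≈ -4959.9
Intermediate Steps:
(√(793 + 1064) - 307) - p = (√(793 + 1064) - 307) - 1*4696 = (√1857 - 307) - 4696 = (-307 + √1857) - 4696 = -5003 + √1857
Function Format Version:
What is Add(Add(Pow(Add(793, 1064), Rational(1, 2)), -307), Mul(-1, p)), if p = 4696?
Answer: Add(-5003, Pow(1857, Rational(1, 2))) ≈ -4959.9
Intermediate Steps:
Add(Add(Pow(Add(793, 1064), Rational(1, 2)), -307), Mul(-1, p)) = Add(Add(Pow(Add(793, 1064), Rational(1, 2)), -307), Mul(-1, 4696)) = Add(Add(Pow(1857, Rational(1, 2)), -307), -4696) = Add(Add(-307, Pow(1857, Rational(1, 2))), -4696) = Add(-5003, Pow(1857, Rational(1, 2)))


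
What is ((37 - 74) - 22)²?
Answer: 3481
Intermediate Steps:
((37 - 74) - 22)² = (-37 - 22)² = (-59)² = 3481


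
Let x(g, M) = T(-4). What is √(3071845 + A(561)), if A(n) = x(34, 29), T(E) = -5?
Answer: 4*√191990 ≈ 1752.7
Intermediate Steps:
x(g, M) = -5
A(n) = -5
√(3071845 + A(561)) = √(3071845 - 5) = √3071840 = 4*√191990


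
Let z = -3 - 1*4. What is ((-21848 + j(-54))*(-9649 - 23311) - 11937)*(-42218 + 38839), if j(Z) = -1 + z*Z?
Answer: -2391224441517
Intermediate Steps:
z = -7 (z = -3 - 4 = -7)
j(Z) = -1 - 7*Z
((-21848 + j(-54))*(-9649 - 23311) - 11937)*(-42218 + 38839) = ((-21848 + (-1 - 7*(-54)))*(-9649 - 23311) - 11937)*(-42218 + 38839) = ((-21848 + (-1 + 378))*(-32960) - 11937)*(-3379) = ((-21848 + 377)*(-32960) - 11937)*(-3379) = (-21471*(-32960) - 11937)*(-3379) = (707684160 - 11937)*(-3379) = 707672223*(-3379) = -2391224441517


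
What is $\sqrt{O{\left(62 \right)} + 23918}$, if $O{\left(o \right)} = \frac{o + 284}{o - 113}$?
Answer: $\frac{4 \sqrt{3887067}}{51} \approx 154.63$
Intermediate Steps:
$O{\left(o \right)} = \frac{284 + o}{-113 + o}$
$\sqrt{O{\left(62 \right)} + 23918} = \sqrt{\frac{284 + 62}{-113 + 62} + 23918} = \sqrt{\frac{1}{-51} \cdot 346 + 23918} = \sqrt{\left(- \frac{1}{51}\right) 346 + 23918} = \sqrt{- \frac{346}{51} + 23918} = \sqrt{\frac{1219472}{51}} = \frac{4 \sqrt{3887067}}{51}$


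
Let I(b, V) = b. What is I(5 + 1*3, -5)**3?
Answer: 512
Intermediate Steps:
I(5 + 1*3, -5)**3 = (5 + 1*3)**3 = (5 + 3)**3 = 8**3 = 512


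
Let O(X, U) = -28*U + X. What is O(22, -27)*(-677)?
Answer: -526706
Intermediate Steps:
O(X, U) = X - 28*U
O(22, -27)*(-677) = (22 - 28*(-27))*(-677) = (22 + 756)*(-677) = 778*(-677) = -526706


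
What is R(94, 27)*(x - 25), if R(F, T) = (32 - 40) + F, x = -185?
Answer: -18060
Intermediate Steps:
R(F, T) = -8 + F
R(94, 27)*(x - 25) = (-8 + 94)*(-185 - 25) = 86*(-210) = -18060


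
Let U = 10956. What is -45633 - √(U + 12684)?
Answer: -45633 - 2*√5910 ≈ -45787.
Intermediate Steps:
-45633 - √(U + 12684) = -45633 - √(10956 + 12684) = -45633 - √23640 = -45633 - 2*√5910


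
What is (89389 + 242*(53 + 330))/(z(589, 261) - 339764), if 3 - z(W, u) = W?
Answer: -7283/13614 ≈ -0.53496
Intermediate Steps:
z(W, u) = 3 - W
(89389 + 242*(53 + 330))/(z(589, 261) - 339764) = (89389 + 242*(53 + 330))/((3 - 1*589) - 339764) = (89389 + 242*383)/((3 - 589) - 339764) = (89389 + 92686)/(-586 - 339764) = 182075/(-340350) = 182075*(-1/340350) = -7283/13614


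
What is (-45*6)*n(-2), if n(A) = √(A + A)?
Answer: -540*I ≈ -540.0*I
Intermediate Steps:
n(A) = √2*√A (n(A) = √(2*A) = √2*√A)
(-45*6)*n(-2) = (-45*6)*(√2*√(-2)) = -270*√2*I*√2 = -540*I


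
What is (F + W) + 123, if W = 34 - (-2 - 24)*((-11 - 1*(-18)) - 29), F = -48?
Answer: -463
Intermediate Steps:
W = -538 (W = 34 - (-26)*((-11 + 18) - 29) = 34 - (-26)*(7 - 29) = 34 - (-26)*(-22) = 34 - 1*572 = 34 - 572 = -538)
(F + W) + 123 = (-48 - 538) + 123 = -586 + 123 = -463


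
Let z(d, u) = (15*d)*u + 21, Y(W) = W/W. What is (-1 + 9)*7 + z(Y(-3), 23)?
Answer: 422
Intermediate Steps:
Y(W) = 1
z(d, u) = 21 + 15*d*u (z(d, u) = 15*d*u + 21 = 21 + 15*d*u)
(-1 + 9)*7 + z(Y(-3), 23) = (-1 + 9)*7 + (21 + 15*1*23) = 8*7 + (21 + 345) = 56 + 366 = 422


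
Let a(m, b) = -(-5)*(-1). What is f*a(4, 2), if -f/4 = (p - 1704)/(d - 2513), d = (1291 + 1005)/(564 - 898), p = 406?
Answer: 4335320/420819 ≈ 10.302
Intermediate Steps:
a(m, b) = -5 (a(m, b) = -5*1 = -5)
d = -1148/167 (d = 2296/(-334) = 2296*(-1/334) = -1148/167 ≈ -6.8743)
f = -867064/420819 (f = -4*(406 - 1704)/(-1148/167 - 2513) = -(-5192)/(-420819/167) = -(-5192)*(-167)/420819 = -4*216766/420819 = -867064/420819 ≈ -2.0604)
f*a(4, 2) = -867064/420819*(-5) = 4335320/420819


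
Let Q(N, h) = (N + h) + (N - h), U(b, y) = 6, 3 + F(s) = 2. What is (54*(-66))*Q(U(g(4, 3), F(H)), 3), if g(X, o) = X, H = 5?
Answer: -42768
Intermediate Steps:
F(s) = -1 (F(s) = -3 + 2 = -1)
Q(N, h) = 2*N
(54*(-66))*Q(U(g(4, 3), F(H)), 3) = (54*(-66))*(2*6) = -3564*12 = -42768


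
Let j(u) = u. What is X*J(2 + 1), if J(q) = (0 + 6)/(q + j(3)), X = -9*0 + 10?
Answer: 10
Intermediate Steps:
X = 10 (X = 0 + 10 = 10)
J(q) = 6/(3 + q) (J(q) = (0 + 6)/(q + 3) = 6/(3 + q))
X*J(2 + 1) = 10*(6/(3 + (2 + 1))) = 10*(6/(3 + 3)) = 10*(6/6) = 10*(6*(⅙)) = 10*1 = 10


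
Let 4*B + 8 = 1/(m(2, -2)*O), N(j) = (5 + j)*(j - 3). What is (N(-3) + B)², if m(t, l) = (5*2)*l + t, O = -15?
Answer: 228584161/1166400 ≈ 195.97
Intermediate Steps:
N(j) = (-3 + j)*(5 + j) (N(j) = (5 + j)*(-3 + j) = (-3 + j)*(5 + j))
m(t, l) = t + 10*l (m(t, l) = 10*l + t = t + 10*l)
B = -2159/1080 (B = -2 + 1/(4*(((2 + 10*(-2))*(-15)))) = -2 + 1/(4*(((2 - 20)*(-15)))) = -2 + 1/(4*((-18*(-15)))) = -2 + (¼)/270 = -2 + (¼)*(1/270) = -2 + 1/1080 = -2159/1080 ≈ -1.9991)
(N(-3) + B)² = ((-15 + (-3)² + 2*(-3)) - 2159/1080)² = ((-15 + 9 - 6) - 2159/1080)² = (-12 - 2159/1080)² = (-15119/1080)² = 228584161/1166400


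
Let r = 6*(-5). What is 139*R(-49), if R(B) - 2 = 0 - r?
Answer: 4448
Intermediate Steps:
r = -30
R(B) = 32 (R(B) = 2 + (0 - 1*(-30)) = 2 + (0 + 30) = 2 + 30 = 32)
139*R(-49) = 139*32 = 4448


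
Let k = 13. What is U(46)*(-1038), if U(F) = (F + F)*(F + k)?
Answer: -5634264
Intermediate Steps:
U(F) = 2*F*(13 + F) (U(F) = (F + F)*(F + 13) = (2*F)*(13 + F) = 2*F*(13 + F))
U(46)*(-1038) = (2*46*(13 + 46))*(-1038) = (2*46*59)*(-1038) = 5428*(-1038) = -5634264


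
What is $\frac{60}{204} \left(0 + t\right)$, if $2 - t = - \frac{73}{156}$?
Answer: $\frac{1925}{2652} \approx 0.72587$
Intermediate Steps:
$t = \frac{385}{156}$ ($t = 2 - - \frac{73}{156} = 2 + \frac{73}{156} = \frac{385}{156} \approx 2.4679$)
$\frac{60}{204} \left(0 + t\right) = \frac{60}{204} \left(0 + \frac{385}{156}\right) = 60 \cdot \frac{1}{204} \cdot \frac{385}{156} = \frac{5}{17} \cdot \frac{385}{156} = \frac{1925}{2652}$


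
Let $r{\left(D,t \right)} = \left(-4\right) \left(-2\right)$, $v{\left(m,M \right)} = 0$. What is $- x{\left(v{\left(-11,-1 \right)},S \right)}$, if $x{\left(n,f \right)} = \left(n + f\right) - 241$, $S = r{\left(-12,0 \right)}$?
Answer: $233$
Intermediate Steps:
$r{\left(D,t \right)} = 8$
$S = 8$
$x{\left(n,f \right)} = -241 + f + n$ ($x{\left(n,f \right)} = \left(f + n\right) - 241 = -241 + f + n$)
$- x{\left(v{\left(-11,-1 \right)},S \right)} = - (-241 + 8 + 0) = \left(-1\right) \left(-233\right) = 233$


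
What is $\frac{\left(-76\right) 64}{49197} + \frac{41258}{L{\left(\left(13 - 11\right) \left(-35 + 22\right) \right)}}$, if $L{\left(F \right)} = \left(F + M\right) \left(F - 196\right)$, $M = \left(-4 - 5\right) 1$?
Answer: $\frac{47428013}{9101445} \approx 5.211$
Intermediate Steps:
$M = -9$ ($M = \left(-9\right) 1 = -9$)
$L{\left(F \right)} = \left(-196 + F\right) \left(-9 + F\right)$ ($L{\left(F \right)} = \left(F - 9\right) \left(F - 196\right) = \left(-9 + F\right) \left(-196 + F\right) = \left(-196 + F\right) \left(-9 + F\right)$)
$\frac{\left(-76\right) 64}{49197} + \frac{41258}{L{\left(\left(13 - 11\right) \left(-35 + 22\right) \right)}} = \frac{\left(-76\right) 64}{49197} + \frac{41258}{1764 + \left(\left(13 - 11\right) \left(-35 + 22\right)\right)^{2} - 205 \left(13 - 11\right) \left(-35 + 22\right)} = \left(-4864\right) \frac{1}{49197} + \frac{41258}{1764 + \left(2 \left(-13\right)\right)^{2} - 205 \cdot 2 \left(-13\right)} = - \frac{4864}{49197} + \frac{41258}{1764 + \left(-26\right)^{2} - -5330} = - \frac{4864}{49197} + \frac{41258}{1764 + 676 + 5330} = - \frac{4864}{49197} + \frac{41258}{7770} = - \frac{4864}{49197} + 41258 \cdot \frac{1}{7770} = - \frac{4864}{49197} + \frac{2947}{555} = \frac{47428013}{9101445}$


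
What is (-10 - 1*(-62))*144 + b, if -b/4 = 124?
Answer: 6992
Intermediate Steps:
b = -496 (b = -4*124 = -496)
(-10 - 1*(-62))*144 + b = (-10 - 1*(-62))*144 - 496 = (-10 + 62)*144 - 496 = 52*144 - 496 = 7488 - 496 = 6992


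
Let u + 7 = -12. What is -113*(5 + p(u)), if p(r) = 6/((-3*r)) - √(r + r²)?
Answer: -10961/19 + 339*√38 ≈ 1512.8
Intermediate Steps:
u = -19 (u = -7 - 12 = -19)
p(r) = -√(r + r²) - 2/r (p(r) = 6*(-1/(3*r)) - √(r + r²) = -2/r - √(r + r²) = -√(r + r²) - 2/r)
-113*(5 + p(u)) = -113*(5 + (-√(-19 + (-19)²) - 2/(-19))) = -113*(5 + (-√(-19 + 361) - 2*(-1/19))) = -113*(5 + (-√342 + 2/19)) = -113*(5 + (-3*√38 + 2/19)) = -113*(5 + (2/19 - 3*√38)) = -113*(97/19 - 3*√38) = -10961/19 + 339*√38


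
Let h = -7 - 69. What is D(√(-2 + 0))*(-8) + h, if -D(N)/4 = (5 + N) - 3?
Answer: -12 + 32*I*√2 ≈ -12.0 + 45.255*I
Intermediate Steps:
D(N) = -8 - 4*N (D(N) = -4*((5 + N) - 3) = -4*(2 + N) = -8 - 4*N)
h = -76
D(√(-2 + 0))*(-8) + h = (-8 - 4*√(-2 + 0))*(-8) - 76 = (-8 - 4*I*√2)*(-8) - 76 = (64 + 32*I*√2) - 76 = -12 + 32*I*√2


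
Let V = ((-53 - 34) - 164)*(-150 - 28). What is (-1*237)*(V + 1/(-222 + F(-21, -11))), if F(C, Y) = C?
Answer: -857683487/81 ≈ -1.0589e+7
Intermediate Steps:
V = 44678 (V = (-87 - 164)*(-178) = -251*(-178) = 44678)
(-1*237)*(V + 1/(-222 + F(-21, -11))) = (-1*237)*(44678 + 1/(-222 - 21)) = -237*(44678 + 1/(-243)) = -237*(44678 - 1/243) = -237*10856753/243 = -857683487/81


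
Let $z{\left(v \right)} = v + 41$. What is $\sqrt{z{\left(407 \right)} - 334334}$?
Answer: $7 i \sqrt{6814} \approx 577.83 i$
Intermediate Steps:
$z{\left(v \right)} = 41 + v$
$\sqrt{z{\left(407 \right)} - 334334} = \sqrt{\left(41 + 407\right) - 334334} = \sqrt{448 - 334334} = \sqrt{-333886} = 7 i \sqrt{6814}$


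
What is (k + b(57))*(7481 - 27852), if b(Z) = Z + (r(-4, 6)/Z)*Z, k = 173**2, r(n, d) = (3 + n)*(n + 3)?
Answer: -610865177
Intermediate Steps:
r(n, d) = (3 + n)**2 (r(n, d) = (3 + n)*(3 + n) = (3 + n)**2)
k = 29929
b(Z) = 1 + Z (b(Z) = Z + ((3 - 4)**2/Z)*Z = Z + ((-1)**2/Z)*Z = Z + (1/Z)*Z = Z + Z/Z = Z + 1 = 1 + Z)
(k + b(57))*(7481 - 27852) = (29929 + (1 + 57))*(7481 - 27852) = (29929 + 58)*(-20371) = 29987*(-20371) = -610865177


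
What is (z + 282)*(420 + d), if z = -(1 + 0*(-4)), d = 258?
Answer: 190518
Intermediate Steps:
z = -1 (z = -(1 + 0) = -1*1 = -1)
(z + 282)*(420 + d) = (-1 + 282)*(420 + 258) = 281*678 = 190518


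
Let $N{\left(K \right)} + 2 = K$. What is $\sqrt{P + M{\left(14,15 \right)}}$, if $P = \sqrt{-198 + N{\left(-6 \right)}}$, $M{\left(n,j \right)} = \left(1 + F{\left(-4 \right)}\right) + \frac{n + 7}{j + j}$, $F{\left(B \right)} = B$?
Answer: $\frac{\sqrt{-230 + 100 i \sqrt{206}}}{10} \approx 2.4734 + 2.9014 i$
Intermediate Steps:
$N{\left(K \right)} = -2 + K$
$M{\left(n,j \right)} = -3 + \frac{7 + n}{2 j}$ ($M{\left(n,j \right)} = \left(1 - 4\right) + \frac{n + 7}{j + j} = -3 + \frac{7 + n}{2 j}$)
$P = i \sqrt{206}$ ($P = \sqrt{-198 - 8} = \sqrt{-206} = i \sqrt{206} \approx 14.353 i$)
$\sqrt{P + M{\left(14,15 \right)}} = \sqrt{i \sqrt{206} + \frac{7 + 14 - 90}{2 \cdot 15}} = \sqrt{i \sqrt{206} + \frac{1}{2} \cdot \frac{1}{15} \left(7 + 14 - 90\right)} = \sqrt{i \sqrt{206} + \frac{1}{2} \cdot \frac{1}{15} \left(-69\right)} = \sqrt{i \sqrt{206} - \frac{23}{10}} = \sqrt{- \frac{23}{10} + i \sqrt{206}}$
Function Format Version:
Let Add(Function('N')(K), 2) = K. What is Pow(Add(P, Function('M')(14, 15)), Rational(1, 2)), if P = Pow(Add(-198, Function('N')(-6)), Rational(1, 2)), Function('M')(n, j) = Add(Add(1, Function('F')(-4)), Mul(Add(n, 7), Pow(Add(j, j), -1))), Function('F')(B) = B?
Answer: Mul(Rational(1, 10), Pow(Add(-230, Mul(100, I, Pow(206, Rational(1, 2)))), Rational(1, 2))) ≈ Add(2.4734, Mul(2.9014, I))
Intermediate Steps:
Function('N')(K) = Add(-2, K)
Function('M')(n, j) = Add(-3, Mul(Rational(1, 2), Pow(j, -1), Add(7, n))) (Function('M')(n, j) = Add(Add(1, -4), Mul(Add(n, 7), Pow(Add(j, j), -1))) = Add(-3, Mul(Add(7, n), Pow(Mul(2, j), -1))) = Add(-3, Mul(Add(7, n), Mul(Rational(1, 2), Pow(j, -1)))) = Add(-3, Mul(Rational(1, 2), Pow(j, -1), Add(7, n))))
P = Mul(I, Pow(206, Rational(1, 2))) (P = Pow(Add(-198, Add(-2, -6)), Rational(1, 2)) = Pow(Add(-198, -8), Rational(1, 2)) = Pow(-206, Rational(1, 2)) = Mul(I, Pow(206, Rational(1, 2))) ≈ Mul(14.353, I))
Pow(Add(P, Function('M')(14, 15)), Rational(1, 2)) = Pow(Add(Mul(I, Pow(206, Rational(1, 2))), Mul(Rational(1, 2), Pow(15, -1), Add(7, 14, Mul(-6, 15)))), Rational(1, 2)) = Pow(Add(Mul(I, Pow(206, Rational(1, 2))), Mul(Rational(1, 2), Rational(1, 15), Add(7, 14, -90))), Rational(1, 2)) = Pow(Add(Mul(I, Pow(206, Rational(1, 2))), Mul(Rational(1, 2), Rational(1, 15), -69)), Rational(1, 2)) = Pow(Add(Mul(I, Pow(206, Rational(1, 2))), Rational(-23, 10)), Rational(1, 2)) = Pow(Add(Rational(-23, 10), Mul(I, Pow(206, Rational(1, 2)))), Rational(1, 2))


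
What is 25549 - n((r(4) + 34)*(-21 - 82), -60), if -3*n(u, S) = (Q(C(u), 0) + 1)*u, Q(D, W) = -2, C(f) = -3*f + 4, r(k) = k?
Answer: 80561/3 ≈ 26854.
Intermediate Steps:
C(f) = 4 - 3*f
n(u, S) = u/3 (n(u, S) = -(-2 + 1)*u/3 = -(-1)*u/3 = u/3)
25549 - n((r(4) + 34)*(-21 - 82), -60) = 25549 - (4 + 34)*(-21 - 82)/3 = 25549 - 38*(-103)/3 = 25549 - (-3914)/3 = 25549 - 1*(-3914/3) = 25549 + 3914/3 = 80561/3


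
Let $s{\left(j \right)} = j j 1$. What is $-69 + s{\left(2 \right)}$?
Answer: $-65$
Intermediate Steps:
$s{\left(j \right)} = j^{2}$ ($s{\left(j \right)} = j^{2} \cdot 1 = j^{2}$)
$-69 + s{\left(2 \right)} = -69 + 2^{2} = -69 + 4 = -65$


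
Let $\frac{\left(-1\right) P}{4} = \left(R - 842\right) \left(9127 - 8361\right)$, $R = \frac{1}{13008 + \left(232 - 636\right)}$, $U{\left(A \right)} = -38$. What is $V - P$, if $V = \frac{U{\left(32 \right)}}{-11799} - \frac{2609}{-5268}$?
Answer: $- \frac{385422803908889}{149395212} \approx -2.5799 \cdot 10^{6}$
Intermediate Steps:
$R = \frac{1}{12604}$ ($R = \frac{1}{13008 - 404} = \frac{1}{12604} \approx 7.934 \cdot 10^{-5}$)
$V = \frac{543575}{1090476}$ ($V = - \frac{38}{-11799} - \frac{2609}{-5268} = \left(-38\right) \left(- \frac{1}{11799}\right) - - \frac{2609}{5268} = \frac{2}{621} + \frac{2609}{5268} = \frac{543575}{1090476} \approx 0.49848$)
$P = \frac{8129226322}{3151}$ ($P = - 4 \left(\frac{1}{12604} - 842\right) \left(9127 - 8361\right) = - 4 \left(\left(- \frac{10612567}{12604}\right) 766\right) = \left(-4\right) \left(- \frac{4064613161}{6302}\right) = \frac{8129226322}{3151} \approx 2.5799 \cdot 10^{6}$)
$V - P = \frac{543575}{1090476} - \frac{8129226322}{3151} = - \frac{385422803908889}{149395212}$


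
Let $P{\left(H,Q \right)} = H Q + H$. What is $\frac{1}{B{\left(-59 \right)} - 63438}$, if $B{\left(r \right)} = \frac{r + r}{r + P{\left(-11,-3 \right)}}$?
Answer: $- \frac{37}{2347088} \approx -1.5764 \cdot 10^{-5}$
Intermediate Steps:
$P{\left(H,Q \right)} = H + H Q$
$B{\left(r \right)} = \frac{2 r}{22 + r}$ ($B{\left(r \right)} = \frac{r + r}{r - 11 \left(1 - 3\right)} = \frac{2 r}{r - -22} = \frac{2 r}{r + 22} = \frac{2 r}{22 + r}$)
$\frac{1}{B{\left(-59 \right)} - 63438} = \frac{1}{2 \left(-59\right) \frac{1}{22 - 59} - 63438} = \frac{1}{2 \left(-59\right) \frac{1}{-37} - 63438} = \frac{1}{2 \left(-59\right) \left(- \frac{1}{37}\right) - 63438} = \frac{1}{\frac{118}{37} - 63438} = \frac{1}{- \frac{2347088}{37}} = - \frac{37}{2347088}$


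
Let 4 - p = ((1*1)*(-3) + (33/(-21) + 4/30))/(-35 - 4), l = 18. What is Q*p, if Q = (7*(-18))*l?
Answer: -572904/65 ≈ -8813.9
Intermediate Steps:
Q = -2268 (Q = (7*(-18))*18 = -126*18 = -2268)
p = 15914/4095 (p = 4 - ((1*1)*(-3) + (33/(-21) + 4/30))/(-35 - 4) = 4 - (1*(-3) + (33*(-1/21) + 4*(1/30)))/(-39) = 4 - (-3 + (-11/7 + 2/15))*(-1)/39 = 4 - (-3 - 151/105)*(-1)/39 = 4 - (-466)*(-1)/(105*39) = 4 - 1*466/4095 = 4 - 466/4095 = 15914/4095 ≈ 3.8862)
Q*p = -2268*15914/4095 = -572904/65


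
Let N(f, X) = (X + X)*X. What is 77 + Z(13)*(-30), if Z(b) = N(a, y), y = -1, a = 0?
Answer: 17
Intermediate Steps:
N(f, X) = 2*X² (N(f, X) = (2*X)*X = 2*X²)
Z(b) = 2 (Z(b) = 2*(-1)² = 2*1 = 2)
77 + Z(13)*(-30) = 77 + 2*(-30) = 77 - 60 = 17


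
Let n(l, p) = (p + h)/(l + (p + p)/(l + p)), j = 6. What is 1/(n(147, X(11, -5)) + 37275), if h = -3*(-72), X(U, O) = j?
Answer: 7501/279611097 ≈ 2.6827e-5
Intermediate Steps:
X(U, O) = 6
h = 216
n(l, p) = (216 + p)/(l + 2*p/(l + p)) (n(l, p) = (p + 216)/(l + (p + p)/(l + p)) = (216 + p)/(l + (2*p)/(l + p)) = (216 + p)/(l + 2*p/(l + p)))
1/(n(147, X(11, -5)) + 37275) = 1/((6**2 + 216*147 + 216*6 + 147*6)/(147**2 + 2*6 + 147*6) + 37275) = 1/((36 + 31752 + 1296 + 882)/(21609 + 12 + 882) + 37275) = 1/(33966/22503 + 37275) = 1/((1/22503)*33966 + 37275) = 1/(11322/7501 + 37275) = 1/(279611097/7501) = 7501/279611097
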